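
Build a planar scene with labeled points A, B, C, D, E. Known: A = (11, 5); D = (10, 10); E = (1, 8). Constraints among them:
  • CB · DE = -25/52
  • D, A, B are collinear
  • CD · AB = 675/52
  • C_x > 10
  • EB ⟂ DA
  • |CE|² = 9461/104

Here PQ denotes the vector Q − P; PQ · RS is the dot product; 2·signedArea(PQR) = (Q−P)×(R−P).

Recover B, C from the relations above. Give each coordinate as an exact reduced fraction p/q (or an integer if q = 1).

B = (261/26, 255/26)
C = (547/52, 385/52)

1. B_x = 261/26  [D, A, B are collinear ∩ EB ⟂ DA]
2. B_y = 255/26  [D, A, B are collinear ∩ EB ⟂ DA]
   → B = (261/26, 255/26)
3. C_x = 547/52  [CD · AB = 675/52 ∩ CB · DE = -25/52]
4. C_y = 385/52  [CD · AB = 675/52 ∩ CB · DE = -25/52]
   → C = (547/52, 385/52)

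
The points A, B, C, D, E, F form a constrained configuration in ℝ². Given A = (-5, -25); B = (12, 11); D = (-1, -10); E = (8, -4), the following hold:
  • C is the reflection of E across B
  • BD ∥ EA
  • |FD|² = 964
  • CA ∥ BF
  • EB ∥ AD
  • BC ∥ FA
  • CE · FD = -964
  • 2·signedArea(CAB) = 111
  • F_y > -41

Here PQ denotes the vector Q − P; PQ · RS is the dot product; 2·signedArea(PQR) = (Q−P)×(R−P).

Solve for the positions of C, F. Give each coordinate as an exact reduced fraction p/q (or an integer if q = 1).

1. C_x = 16  [C is the reflection of E across B]
2. C_y = 26  [C is the reflection of E across B]
   → C = (16, 26)
3. F_x = -9  [BC ∥ FA ∩ CA ∥ BF]
4. F_y = -40  [BC ∥ FA ∩ CA ∥ BF]
   → F = (-9, -40)

C = (16, 26)
F = (-9, -40)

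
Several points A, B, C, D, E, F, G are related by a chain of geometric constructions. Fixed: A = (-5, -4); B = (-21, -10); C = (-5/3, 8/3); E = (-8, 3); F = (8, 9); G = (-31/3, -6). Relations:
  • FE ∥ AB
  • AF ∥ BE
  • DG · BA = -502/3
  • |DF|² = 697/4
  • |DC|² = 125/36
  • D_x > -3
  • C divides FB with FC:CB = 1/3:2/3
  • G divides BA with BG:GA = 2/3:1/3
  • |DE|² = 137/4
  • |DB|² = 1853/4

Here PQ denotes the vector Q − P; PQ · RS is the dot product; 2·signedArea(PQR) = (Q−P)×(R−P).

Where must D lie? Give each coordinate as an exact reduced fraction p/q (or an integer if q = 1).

D = (-5/2, 1)

1. D_x = -5/2  [line -16·x + -6·y + -34 = 0 ∩ |DE|² = 137/4]
2. D_y = 1  [line -16·x + -6·y + -34 = 0 ∩ |DE|² = 137/4]
   → D = (-5/2, 1)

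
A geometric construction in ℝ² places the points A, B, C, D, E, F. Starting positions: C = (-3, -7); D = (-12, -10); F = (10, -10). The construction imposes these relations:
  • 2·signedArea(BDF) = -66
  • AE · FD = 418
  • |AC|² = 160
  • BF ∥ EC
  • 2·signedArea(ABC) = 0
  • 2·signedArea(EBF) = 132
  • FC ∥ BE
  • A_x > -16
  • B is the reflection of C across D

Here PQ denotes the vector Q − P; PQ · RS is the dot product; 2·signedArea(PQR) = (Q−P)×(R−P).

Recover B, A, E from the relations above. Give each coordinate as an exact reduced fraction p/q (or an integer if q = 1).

A = (-15, -11)
B = (-21, -13)
E = (-34, -10)

1. B_x = -21  [B is the reflection of C across D]
2. B_y = -13  [B is the reflection of C across D]
   → B = (-21, -13)
3. E_x = -34  [BF ∥ EC ∩ FC ∥ BE]
4. E_y = -10  [BF ∥ EC ∩ FC ∥ BE]
   → E = (-34, -10)
5. A_x = -15  [2·signedArea(ABC) = 0 ∩ AE · FD = 418]
6. A_y = -11  [2·signedArea(ABC) = 0 ∩ AE · FD = 418]
   → A = (-15, -11)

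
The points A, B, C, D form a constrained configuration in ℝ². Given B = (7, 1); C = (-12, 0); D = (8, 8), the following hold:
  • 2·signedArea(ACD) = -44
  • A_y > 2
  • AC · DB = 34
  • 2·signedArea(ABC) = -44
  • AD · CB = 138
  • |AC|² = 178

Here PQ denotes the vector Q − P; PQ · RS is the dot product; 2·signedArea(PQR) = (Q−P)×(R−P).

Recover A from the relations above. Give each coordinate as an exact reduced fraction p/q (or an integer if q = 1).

1. A_x = 1  [2·signedArea(ACD) = -44 ∩ AC · DB = 34]
2. A_y = 3  [2·signedArea(ACD) = -44 ∩ AC · DB = 34]
   → A = (1, 3)

A = (1, 3)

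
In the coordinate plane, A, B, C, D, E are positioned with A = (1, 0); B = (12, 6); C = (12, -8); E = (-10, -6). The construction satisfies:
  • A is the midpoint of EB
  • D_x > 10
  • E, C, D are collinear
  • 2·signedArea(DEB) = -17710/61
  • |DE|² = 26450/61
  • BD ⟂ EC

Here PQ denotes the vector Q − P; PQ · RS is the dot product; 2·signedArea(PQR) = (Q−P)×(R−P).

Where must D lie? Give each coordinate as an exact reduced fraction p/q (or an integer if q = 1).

1. D_x = 655/61  [E, C, D are collinear ∩ BD ⟂ EC]
2. D_y = -481/61  [E, C, D are collinear ∩ BD ⟂ EC]
   → D = (655/61, -481/61)

D = (655/61, -481/61)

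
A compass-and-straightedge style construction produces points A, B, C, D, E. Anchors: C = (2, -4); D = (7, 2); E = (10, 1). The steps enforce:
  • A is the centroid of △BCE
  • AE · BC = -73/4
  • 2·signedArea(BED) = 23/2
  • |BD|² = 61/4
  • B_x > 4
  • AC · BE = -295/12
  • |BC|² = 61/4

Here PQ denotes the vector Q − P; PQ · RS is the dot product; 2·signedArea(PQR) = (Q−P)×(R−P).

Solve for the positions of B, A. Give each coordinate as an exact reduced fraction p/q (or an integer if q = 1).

A = (11/2, -4/3)
B = (9/2, -1)

1. B_x = 9/2  [line -1·x + -3·y + 3/2 = 0 ∩ |BC|² = 61/4]
2. B_y = -1  [line -1·x + -3·y + 3/2 = 0 ∩ |BC|² = 61/4]
   → B = (9/2, -1)
3. A_x = 11/2  [A is the centroid of △BCE]
4. A_y = -4/3  [A is the centroid of △BCE]
   → A = (11/2, -4/3)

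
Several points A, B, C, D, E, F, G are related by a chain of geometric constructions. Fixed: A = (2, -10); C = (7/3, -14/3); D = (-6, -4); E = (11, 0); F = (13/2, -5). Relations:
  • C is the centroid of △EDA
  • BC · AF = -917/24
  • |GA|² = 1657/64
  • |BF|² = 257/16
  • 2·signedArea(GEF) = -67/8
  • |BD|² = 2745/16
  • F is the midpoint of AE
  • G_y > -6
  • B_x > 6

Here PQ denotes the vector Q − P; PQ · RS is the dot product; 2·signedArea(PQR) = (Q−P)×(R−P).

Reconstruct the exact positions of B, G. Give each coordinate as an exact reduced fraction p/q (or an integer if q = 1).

1. B_x = 27/4  [line -9/2·x + -5·y + 203/8 = 0 ∩ |BD|² = 2745/16]
2. B_y = -1  [line -9/2·x + -5·y + 203/8 = 0 ∩ |BD|² = 2745/16]
   → B = (27/4, -1)
3. G_x = 35/8  [line 5·x + -9/2·y + -373/8 = 0 ∩ |GA|² = 1657/64]
4. G_y = -11/2  [line 5·x + -9/2·y + -373/8 = 0 ∩ |GA|² = 1657/64]
   → G = (35/8, -11/2)

B = (27/4, -1)
G = (35/8, -11/2)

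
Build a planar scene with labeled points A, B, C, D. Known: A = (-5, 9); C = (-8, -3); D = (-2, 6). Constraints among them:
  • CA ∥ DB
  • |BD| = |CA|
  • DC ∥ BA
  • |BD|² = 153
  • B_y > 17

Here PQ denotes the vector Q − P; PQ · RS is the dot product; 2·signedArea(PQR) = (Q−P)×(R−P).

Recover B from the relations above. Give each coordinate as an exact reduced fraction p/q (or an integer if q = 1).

B = (1, 18)

1. B_x = 1  [DC ∥ BA ∩ CA ∥ DB]
2. B_y = 18  [DC ∥ BA ∩ CA ∥ DB]
   → B = (1, 18)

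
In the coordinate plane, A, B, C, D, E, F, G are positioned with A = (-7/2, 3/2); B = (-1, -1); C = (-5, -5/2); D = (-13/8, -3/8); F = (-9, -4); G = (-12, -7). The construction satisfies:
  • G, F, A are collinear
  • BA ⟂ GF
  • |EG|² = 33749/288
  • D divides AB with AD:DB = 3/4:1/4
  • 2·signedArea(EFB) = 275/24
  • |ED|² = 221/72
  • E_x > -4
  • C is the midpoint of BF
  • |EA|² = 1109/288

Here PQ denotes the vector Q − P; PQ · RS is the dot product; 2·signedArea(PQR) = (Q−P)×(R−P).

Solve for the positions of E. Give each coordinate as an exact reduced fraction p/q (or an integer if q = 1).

1. E_x = -27/8  [line -3·x + 8·y + -155/24 = 0 ∩ |EG|² = 33749/288]
2. E_y = -11/24  [line -3·x + 8·y + -155/24 = 0 ∩ |EG|² = 33749/288]
   → E = (-27/8, -11/24)

E = (-27/8, -11/24)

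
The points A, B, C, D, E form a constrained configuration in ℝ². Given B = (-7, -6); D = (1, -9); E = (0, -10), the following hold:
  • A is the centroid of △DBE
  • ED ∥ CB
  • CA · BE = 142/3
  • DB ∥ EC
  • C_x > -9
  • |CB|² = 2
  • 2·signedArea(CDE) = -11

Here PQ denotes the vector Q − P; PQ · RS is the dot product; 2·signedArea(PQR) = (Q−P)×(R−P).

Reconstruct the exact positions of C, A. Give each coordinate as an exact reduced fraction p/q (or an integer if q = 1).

A = (-2, -25/3)
C = (-8, -7)

1. C_x = -8  [ED ∥ CB ∩ DB ∥ EC]
2. C_y = -7  [ED ∥ CB ∩ DB ∥ EC]
   → C = (-8, -7)
3. A_x = -2  [A is the centroid of △DBE]
4. A_y = -25/3  [A is the centroid of △DBE]
   → A = (-2, -25/3)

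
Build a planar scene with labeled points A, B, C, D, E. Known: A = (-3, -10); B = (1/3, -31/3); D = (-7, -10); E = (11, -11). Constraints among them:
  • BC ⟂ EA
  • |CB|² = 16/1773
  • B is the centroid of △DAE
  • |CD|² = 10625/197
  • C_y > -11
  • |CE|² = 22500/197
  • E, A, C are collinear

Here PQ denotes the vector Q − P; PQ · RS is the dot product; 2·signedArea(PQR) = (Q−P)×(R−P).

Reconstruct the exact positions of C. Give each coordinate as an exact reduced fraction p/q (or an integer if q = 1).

1. C_x = 67/197  [E, A, C are collinear ∩ BC ⟂ EA]
2. C_y = -2017/197  [E, A, C are collinear ∩ BC ⟂ EA]
   → C = (67/197, -2017/197)

C = (67/197, -2017/197)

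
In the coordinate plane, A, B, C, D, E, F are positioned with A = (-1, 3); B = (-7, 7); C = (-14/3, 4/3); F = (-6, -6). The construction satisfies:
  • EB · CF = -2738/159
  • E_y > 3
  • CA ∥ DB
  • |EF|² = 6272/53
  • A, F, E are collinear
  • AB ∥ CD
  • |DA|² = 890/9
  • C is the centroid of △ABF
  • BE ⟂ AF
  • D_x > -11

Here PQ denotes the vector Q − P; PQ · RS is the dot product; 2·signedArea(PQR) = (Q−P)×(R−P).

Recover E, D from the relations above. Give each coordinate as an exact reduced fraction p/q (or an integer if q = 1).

D = (-32/3, 16/3)
E = (-38/53, 186/53)

1. E_x = -38/53  [A, F, E are collinear ∩ BE ⟂ AF]
2. E_y = 186/53  [A, F, E are collinear ∩ BE ⟂ AF]
   → E = (-38/53, 186/53)
3. D_x = -32/3  [CA ∥ DB ∩ AB ∥ CD]
4. D_y = 16/3  [CA ∥ DB ∩ AB ∥ CD]
   → D = (-32/3, 16/3)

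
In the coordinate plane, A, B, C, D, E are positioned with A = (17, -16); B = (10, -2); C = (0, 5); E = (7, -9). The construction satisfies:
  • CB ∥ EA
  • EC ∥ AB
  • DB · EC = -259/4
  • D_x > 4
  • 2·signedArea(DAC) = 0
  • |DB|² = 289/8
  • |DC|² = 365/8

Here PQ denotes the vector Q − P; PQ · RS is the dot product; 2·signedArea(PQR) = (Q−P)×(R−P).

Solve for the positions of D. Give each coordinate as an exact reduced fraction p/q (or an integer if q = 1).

D = (17/4, -1/4)

1. D_x = 17/4  [2·signedArea(DAC) = 0 ∩ DB · EC = -259/4]
2. D_y = -1/4  [2·signedArea(DAC) = 0 ∩ DB · EC = -259/4]
   → D = (17/4, -1/4)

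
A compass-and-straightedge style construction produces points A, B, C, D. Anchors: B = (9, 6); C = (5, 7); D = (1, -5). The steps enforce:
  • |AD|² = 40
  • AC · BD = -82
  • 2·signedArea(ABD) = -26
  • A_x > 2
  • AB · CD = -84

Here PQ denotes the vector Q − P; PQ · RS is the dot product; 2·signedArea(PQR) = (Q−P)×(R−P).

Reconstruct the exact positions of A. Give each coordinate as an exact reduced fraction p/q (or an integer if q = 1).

1. A_x = 3  [AB · CD = -84 ∩ AC · BD = -82]
2. A_y = 1  [AB · CD = -84 ∩ AC · BD = -82]
   → A = (3, 1)

A = (3, 1)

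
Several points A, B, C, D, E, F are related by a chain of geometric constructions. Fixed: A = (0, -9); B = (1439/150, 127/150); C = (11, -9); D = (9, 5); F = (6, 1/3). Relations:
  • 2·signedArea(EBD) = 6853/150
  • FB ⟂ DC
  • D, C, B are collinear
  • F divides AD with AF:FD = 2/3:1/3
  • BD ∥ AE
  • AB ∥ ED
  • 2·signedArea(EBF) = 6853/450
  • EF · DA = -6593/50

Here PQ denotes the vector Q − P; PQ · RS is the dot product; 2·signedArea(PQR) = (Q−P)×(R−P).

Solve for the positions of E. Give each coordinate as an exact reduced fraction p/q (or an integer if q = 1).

1. E_x = -89/150  [AB ∥ ED ∩ BD ∥ AE]
2. E_y = -727/150  [AB ∥ ED ∩ BD ∥ AE]
   → E = (-89/150, -727/150)

E = (-89/150, -727/150)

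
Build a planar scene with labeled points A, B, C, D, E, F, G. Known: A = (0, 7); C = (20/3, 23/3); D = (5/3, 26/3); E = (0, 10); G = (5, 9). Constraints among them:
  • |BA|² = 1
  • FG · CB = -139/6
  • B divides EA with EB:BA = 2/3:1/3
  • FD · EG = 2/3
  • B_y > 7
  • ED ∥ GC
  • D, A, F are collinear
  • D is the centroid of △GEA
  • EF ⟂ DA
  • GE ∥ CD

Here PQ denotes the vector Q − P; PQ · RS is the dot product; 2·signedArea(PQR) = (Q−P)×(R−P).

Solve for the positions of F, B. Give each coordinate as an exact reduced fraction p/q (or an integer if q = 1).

1. F_x = 3/2  [D, A, F are collinear ∩ EF ⟂ DA]
2. F_y = 17/2  [D, A, F are collinear ∩ EF ⟂ DA]
   → F = (3/2, 17/2)
3. B_x = 0  [B divides EA with EB:BA = 2/3:1/3]
4. B_y = 8  [B divides EA with EB:BA = 2/3:1/3]
   → B = (0, 8)

B = (0, 8)
F = (3/2, 17/2)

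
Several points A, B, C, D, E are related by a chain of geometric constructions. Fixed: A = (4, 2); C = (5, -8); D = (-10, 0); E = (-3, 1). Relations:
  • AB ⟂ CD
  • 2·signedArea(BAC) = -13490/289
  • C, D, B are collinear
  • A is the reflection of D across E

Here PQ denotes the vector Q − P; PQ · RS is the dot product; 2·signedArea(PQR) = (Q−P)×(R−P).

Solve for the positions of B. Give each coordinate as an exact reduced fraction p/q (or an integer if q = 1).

1. B_x = 20/289  [C, D, B are collinear ∩ AB ⟂ CD]
2. B_y = -1552/289  [C, D, B are collinear ∩ AB ⟂ CD]
   → B = (20/289, -1552/289)

B = (20/289, -1552/289)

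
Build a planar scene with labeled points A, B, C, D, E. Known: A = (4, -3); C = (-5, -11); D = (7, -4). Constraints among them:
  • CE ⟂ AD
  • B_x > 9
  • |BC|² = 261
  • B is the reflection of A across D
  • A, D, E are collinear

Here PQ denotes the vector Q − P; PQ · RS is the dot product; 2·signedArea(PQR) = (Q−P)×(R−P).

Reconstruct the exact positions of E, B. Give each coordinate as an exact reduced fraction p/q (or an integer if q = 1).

B = (10, -5)
E = (-17/10, -11/10)

1. E_x = -17/10  [A, D, E are collinear ∩ CE ⟂ AD]
2. E_y = -11/10  [A, D, E are collinear ∩ CE ⟂ AD]
   → E = (-17/10, -11/10)
3. B_x = 10  [B is the reflection of A across D]
4. B_y = -5  [B is the reflection of A across D]
   → B = (10, -5)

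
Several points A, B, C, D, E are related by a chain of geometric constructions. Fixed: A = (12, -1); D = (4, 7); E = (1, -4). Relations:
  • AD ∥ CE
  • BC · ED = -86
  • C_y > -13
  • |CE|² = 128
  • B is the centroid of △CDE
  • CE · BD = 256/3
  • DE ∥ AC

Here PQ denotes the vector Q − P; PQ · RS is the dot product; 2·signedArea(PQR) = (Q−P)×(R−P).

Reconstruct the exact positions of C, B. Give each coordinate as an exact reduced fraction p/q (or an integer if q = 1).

B = (14/3, -3)
C = (9, -12)

1. C_x = 9  [AD ∥ CE ∩ DE ∥ AC]
2. C_y = -12  [AD ∥ CE ∩ DE ∥ AC]
   → C = (9, -12)
3. B_x = 14/3  [B is the centroid of △CDE]
4. B_y = -3  [B is the centroid of △CDE]
   → B = (14/3, -3)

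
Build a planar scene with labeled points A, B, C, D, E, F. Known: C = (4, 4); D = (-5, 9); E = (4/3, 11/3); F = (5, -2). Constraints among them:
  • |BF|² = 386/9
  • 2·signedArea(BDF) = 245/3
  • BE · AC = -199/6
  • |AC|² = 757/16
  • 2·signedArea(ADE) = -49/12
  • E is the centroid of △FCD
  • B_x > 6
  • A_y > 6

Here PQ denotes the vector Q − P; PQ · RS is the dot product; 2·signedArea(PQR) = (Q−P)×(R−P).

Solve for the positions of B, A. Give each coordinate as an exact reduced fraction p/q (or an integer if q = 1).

1. A_x = -5/2  [line 16/3·x + 19/3·y + -105/4 = 0 ∩ |AC|² = 757/16]
2. A_y = 25/4  [line 16/3·x + 19/3·y + -105/4 = 0 ∩ |AC|² = 757/16]
   → A = (-5/2, 25/4)
3. B_x = 20/3  [BE · AC = -199/6 ∩ 2·signedArea(BDF) = 245/3]
4. B_y = 13/3  [BE · AC = -199/6 ∩ 2·signedArea(BDF) = 245/3]
   → B = (20/3, 13/3)

A = (-5/2, 25/4)
B = (20/3, 13/3)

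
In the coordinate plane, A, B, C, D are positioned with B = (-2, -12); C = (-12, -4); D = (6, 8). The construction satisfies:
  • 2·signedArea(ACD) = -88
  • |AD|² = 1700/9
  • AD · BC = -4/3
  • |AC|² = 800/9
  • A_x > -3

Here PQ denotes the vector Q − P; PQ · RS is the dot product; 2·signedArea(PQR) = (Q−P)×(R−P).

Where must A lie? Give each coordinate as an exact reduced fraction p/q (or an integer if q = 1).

1. A_x = -8/3  [2·signedArea(ACD) = -88 ∩ AD · BC = -4/3]
2. A_y = -8/3  [2·signedArea(ACD) = -88 ∩ AD · BC = -4/3]
   → A = (-8/3, -8/3)

A = (-8/3, -8/3)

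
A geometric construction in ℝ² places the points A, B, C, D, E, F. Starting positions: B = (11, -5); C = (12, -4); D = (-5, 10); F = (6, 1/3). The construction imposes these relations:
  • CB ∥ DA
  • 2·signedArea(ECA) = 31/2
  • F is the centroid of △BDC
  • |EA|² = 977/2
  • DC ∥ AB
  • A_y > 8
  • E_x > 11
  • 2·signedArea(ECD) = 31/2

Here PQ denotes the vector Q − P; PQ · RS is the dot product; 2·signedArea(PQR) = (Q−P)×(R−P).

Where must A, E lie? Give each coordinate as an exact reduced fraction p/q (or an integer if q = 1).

1. A_x = -6  [DC ∥ AB ∩ CB ∥ DA]
2. A_y = 9  [DC ∥ AB ∩ CB ∥ DA]
   → A = (-6, 9)
3. E_x = 23/2  [2·signedArea(ECA) = 31/2 ∩ 2·signedArea(ECD) = 31/2]
4. E_y = -9/2  [2·signedArea(ECA) = 31/2 ∩ 2·signedArea(ECD) = 31/2]
   → E = (23/2, -9/2)

A = (-6, 9)
E = (23/2, -9/2)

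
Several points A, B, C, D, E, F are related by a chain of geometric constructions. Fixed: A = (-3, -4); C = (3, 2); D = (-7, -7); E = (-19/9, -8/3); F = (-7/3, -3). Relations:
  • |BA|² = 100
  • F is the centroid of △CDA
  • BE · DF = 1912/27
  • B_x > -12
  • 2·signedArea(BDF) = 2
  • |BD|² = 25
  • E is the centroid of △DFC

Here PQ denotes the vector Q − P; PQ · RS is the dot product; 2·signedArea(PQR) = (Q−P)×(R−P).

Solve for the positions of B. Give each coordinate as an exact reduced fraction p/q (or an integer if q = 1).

B = (-11, -10)

1. B_x = -11  [BE · DF = 1912/27 ∩ 2·signedArea(BDF) = 2]
2. B_y = -10  [BE · DF = 1912/27 ∩ 2·signedArea(BDF) = 2]
   → B = (-11, -10)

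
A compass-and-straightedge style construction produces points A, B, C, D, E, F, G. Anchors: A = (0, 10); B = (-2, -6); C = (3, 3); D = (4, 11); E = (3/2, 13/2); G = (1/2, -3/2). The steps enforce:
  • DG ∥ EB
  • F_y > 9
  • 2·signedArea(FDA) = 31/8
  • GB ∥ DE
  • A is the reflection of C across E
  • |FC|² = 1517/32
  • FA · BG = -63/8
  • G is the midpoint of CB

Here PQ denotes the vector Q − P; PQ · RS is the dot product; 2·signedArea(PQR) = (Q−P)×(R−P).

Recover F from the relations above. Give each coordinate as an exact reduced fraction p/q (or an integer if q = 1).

F = (27/8, 79/8)

1. F_x = 27/8  [2·signedArea(FDA) = 31/8 ∩ FA · BG = -63/8]
2. F_y = 79/8  [2·signedArea(FDA) = 31/8 ∩ FA · BG = -63/8]
   → F = (27/8, 79/8)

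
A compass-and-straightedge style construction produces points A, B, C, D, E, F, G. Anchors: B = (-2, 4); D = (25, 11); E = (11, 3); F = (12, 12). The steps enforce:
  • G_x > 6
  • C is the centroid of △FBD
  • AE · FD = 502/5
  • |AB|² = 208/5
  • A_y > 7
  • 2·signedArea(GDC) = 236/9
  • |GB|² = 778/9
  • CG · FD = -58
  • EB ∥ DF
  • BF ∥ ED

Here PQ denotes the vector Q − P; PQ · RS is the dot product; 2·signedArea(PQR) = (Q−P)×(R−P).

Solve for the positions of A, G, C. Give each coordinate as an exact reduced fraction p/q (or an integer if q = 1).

1. A_x = 18/5  [line -13·x + 1·y + 198/5 = 0 ∩ |AB|² = 208/5]
2. A_y = 36/5  [line -13·x + 1·y + 198/5 = 0 ∩ |AB|² = 208/5]
   → A = (18/5, 36/5)
3. C_x = 35/3  [C is the centroid of △FBD]
4. C_y = 9  [C is the centroid of △FBD]
   → C = (35/3, 9)
5. G_x = 7  [2·signedArea(GDC) = 236/9 ∩ CG · FD = -58]
6. G_y = 19/3  [2·signedArea(GDC) = 236/9 ∩ CG · FD = -58]
   → G = (7, 19/3)

A = (18/5, 36/5)
C = (35/3, 9)
G = (7, 19/3)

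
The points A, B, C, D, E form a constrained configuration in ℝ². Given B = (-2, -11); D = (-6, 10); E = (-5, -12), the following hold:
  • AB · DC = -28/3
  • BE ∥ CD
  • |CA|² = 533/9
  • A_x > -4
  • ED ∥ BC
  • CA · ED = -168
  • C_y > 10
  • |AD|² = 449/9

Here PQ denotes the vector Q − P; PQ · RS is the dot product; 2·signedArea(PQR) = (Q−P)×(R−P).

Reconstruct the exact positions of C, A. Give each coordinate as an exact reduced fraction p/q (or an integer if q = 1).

1. C_x = -3  [BE ∥ CD ∩ ED ∥ BC]
2. C_y = 11  [BE ∥ CD ∩ ED ∥ BC]
   → C = (-3, 11)
3. A_x = -11/3  [AB · DC = -28/3 ∩ CA · ED = -168]
4. A_y = 10/3  [AB · DC = -28/3 ∩ CA · ED = -168]
   → A = (-11/3, 10/3)

A = (-11/3, 10/3)
C = (-3, 11)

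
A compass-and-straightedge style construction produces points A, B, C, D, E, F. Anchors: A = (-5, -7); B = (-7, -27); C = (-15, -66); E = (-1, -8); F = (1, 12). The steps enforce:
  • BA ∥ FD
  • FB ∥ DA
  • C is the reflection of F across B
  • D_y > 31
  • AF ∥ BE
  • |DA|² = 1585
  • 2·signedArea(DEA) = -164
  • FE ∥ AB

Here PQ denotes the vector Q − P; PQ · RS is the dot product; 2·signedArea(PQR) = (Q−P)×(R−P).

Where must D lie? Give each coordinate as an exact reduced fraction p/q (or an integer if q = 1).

D = (3, 32)

1. D_x = 3  [FB ∥ DA ∩ BA ∥ FD]
2. D_y = 32  [FB ∥ DA ∩ BA ∥ FD]
   → D = (3, 32)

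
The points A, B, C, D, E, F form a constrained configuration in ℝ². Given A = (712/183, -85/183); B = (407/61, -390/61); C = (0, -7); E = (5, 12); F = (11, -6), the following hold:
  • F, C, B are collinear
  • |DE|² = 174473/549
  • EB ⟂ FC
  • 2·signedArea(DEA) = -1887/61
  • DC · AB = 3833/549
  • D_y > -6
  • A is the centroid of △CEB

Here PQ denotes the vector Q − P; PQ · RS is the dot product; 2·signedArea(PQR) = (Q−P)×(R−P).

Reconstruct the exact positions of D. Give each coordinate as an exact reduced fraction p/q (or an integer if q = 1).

1. D_x = 178/183  [2·signedArea(DEA) = -1887/61 ∩ DC · AB = 3833/549]
2. D_y = -982/183  [2·signedArea(DEA) = -1887/61 ∩ DC · AB = 3833/549]
   → D = (178/183, -982/183)

D = (178/183, -982/183)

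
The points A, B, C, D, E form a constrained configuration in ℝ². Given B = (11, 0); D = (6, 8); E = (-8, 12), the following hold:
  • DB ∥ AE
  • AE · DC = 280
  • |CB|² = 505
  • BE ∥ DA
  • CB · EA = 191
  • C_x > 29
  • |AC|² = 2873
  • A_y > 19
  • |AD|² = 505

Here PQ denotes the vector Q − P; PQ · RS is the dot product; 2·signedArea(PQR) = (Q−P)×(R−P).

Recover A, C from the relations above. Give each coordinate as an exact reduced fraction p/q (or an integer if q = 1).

1. A_x = -13  [DB ∥ AE ∩ BE ∥ DA]
2. A_y = 20  [DB ∥ AE ∩ BE ∥ DA]
   → A = (-13, 20)
3. C_x = 30  [line 5·x + -8·y + -246 = 0 ∩ |CB|² = 505]
4. C_y = -12  [line 5·x + -8·y + -246 = 0 ∩ |CB|² = 505]
   → C = (30, -12)

A = (-13, 20)
C = (30, -12)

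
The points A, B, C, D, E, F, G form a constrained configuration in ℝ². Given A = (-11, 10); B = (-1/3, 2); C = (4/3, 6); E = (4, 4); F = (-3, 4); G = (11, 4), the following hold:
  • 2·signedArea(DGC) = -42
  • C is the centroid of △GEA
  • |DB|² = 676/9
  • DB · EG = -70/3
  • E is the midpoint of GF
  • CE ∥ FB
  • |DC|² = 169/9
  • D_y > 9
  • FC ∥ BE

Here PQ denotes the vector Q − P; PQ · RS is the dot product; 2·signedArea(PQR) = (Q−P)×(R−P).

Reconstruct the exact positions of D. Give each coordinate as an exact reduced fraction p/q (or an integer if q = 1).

1. D_x = 3  [2·signedArea(DGC) = -42 ∩ DB · EG = -70/3]
2. D_y = 10  [2·signedArea(DGC) = -42 ∩ DB · EG = -70/3]
   → D = (3, 10)

D = (3, 10)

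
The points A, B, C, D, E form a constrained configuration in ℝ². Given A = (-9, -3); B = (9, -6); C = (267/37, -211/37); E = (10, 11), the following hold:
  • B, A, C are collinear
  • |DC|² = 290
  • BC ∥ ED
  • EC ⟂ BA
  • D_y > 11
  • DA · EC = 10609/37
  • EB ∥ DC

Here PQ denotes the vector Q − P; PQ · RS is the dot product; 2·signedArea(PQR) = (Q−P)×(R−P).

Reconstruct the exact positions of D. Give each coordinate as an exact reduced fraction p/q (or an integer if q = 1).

1. D_x = 304/37  [EB ∥ DC ∩ BC ∥ ED]
2. D_y = 418/37  [EB ∥ DC ∩ BC ∥ ED]
   → D = (304/37, 418/37)

D = (304/37, 418/37)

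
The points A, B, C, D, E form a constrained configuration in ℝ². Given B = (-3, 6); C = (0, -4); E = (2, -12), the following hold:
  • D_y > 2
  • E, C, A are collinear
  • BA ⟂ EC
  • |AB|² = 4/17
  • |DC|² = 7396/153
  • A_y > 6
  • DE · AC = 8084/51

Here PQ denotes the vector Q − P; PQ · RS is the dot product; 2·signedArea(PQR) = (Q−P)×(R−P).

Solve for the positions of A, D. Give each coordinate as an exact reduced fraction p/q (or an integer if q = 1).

A = (-43/17, 104/17)
D = (-86/51, 140/51)

1. A_x = -43/17  [E, C, A are collinear ∩ BA ⟂ EC]
2. A_y = 104/17  [E, C, A are collinear ∩ BA ⟂ EC]
   → A = (-43/17, 104/17)
3. D_x = -86/51  [line -43/17·x + 172/17·y + -1634/51 = 0 ∩ |DC|² = 7396/153]
4. D_y = 140/51  [line -43/17·x + 172/17·y + -1634/51 = 0 ∩ |DC|² = 7396/153]
   → D = (-86/51, 140/51)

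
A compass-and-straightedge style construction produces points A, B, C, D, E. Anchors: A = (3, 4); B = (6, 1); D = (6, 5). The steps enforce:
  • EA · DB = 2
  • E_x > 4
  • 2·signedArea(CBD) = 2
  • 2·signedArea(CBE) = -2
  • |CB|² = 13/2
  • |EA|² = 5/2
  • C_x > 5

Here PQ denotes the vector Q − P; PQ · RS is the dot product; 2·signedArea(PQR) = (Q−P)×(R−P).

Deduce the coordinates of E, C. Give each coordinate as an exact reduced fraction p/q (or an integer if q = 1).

C = (11/2, 7/2)
E = (9/2, 9/2)

1. E_y = 9/2  [EA · DB = 2]
2. E_x = 9/2  [|EA|² = 5/2]
   → E = (9/2, 9/2)
3. C_x = 11/2  [2·signedArea(CBE) = -2 ∩ 2·signedArea(CBD) = 2]
4. C_y = 7/2  [2·signedArea(CBE) = -2 ∩ 2·signedArea(CBD) = 2]
   → C = (11/2, 7/2)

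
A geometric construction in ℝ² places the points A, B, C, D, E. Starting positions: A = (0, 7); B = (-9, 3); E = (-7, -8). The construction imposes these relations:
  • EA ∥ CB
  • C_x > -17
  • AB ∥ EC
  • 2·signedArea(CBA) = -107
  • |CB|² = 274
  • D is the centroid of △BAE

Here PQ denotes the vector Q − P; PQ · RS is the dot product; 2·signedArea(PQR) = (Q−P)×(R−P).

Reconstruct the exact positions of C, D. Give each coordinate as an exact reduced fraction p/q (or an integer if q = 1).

C = (-16, -12)
D = (-16/3, 2/3)

1. C_x = -16  [EA ∥ CB ∩ AB ∥ EC]
2. C_y = -12  [EA ∥ CB ∩ AB ∥ EC]
   → C = (-16, -12)
3. D_x = -16/3  [D is the centroid of △BAE]
4. D_y = 2/3  [D is the centroid of △BAE]
   → D = (-16/3, 2/3)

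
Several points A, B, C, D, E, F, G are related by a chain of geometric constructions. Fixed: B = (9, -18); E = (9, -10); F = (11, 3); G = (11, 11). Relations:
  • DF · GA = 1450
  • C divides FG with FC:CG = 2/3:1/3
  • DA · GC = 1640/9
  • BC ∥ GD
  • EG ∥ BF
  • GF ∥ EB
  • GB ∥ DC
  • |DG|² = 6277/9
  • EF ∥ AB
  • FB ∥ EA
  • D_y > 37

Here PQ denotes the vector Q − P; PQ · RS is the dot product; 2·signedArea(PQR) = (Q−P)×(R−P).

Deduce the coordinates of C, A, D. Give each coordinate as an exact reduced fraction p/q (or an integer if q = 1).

A = (7, -31)
C = (11, 25/3)
D = (13, 112/3)

1. C_x = 11  [C divides FG with FC:CG = 2/3:1/3]
2. C_y = 25/3  [C divides FG with FC:CG = 2/3:1/3]
   → C = (11, 25/3)
3. A_x = 7  [EF ∥ AB ∩ FB ∥ EA]
4. A_y = -31  [EF ∥ AB ∩ FB ∥ EA]
   → A = (7, -31)
5. D_x = 13  [GB ∥ DC ∩ BC ∥ GD]
6. D_y = 112/3  [GB ∥ DC ∩ BC ∥ GD]
   → D = (13, 112/3)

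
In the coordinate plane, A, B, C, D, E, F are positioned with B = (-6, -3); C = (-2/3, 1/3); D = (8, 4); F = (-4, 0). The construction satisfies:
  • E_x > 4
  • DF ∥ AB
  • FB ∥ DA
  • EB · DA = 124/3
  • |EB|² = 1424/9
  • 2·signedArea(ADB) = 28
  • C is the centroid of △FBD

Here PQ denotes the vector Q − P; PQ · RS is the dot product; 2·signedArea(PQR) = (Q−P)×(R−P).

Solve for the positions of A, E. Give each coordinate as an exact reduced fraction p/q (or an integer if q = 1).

A = (6, 1)
E = (14/3, 11/3)

1. A_x = 6  [DF ∥ AB ∩ FB ∥ DA]
2. A_y = 1  [DF ∥ AB ∩ FB ∥ DA]
   → A = (6, 1)
3. E_x = 14/3  [line 2·x + 3·y + -61/3 = 0 ∩ |EB|² = 1424/9]
4. E_y = 11/3  [line 2·x + 3·y + -61/3 = 0 ∩ |EB|² = 1424/9]
   → E = (14/3, 11/3)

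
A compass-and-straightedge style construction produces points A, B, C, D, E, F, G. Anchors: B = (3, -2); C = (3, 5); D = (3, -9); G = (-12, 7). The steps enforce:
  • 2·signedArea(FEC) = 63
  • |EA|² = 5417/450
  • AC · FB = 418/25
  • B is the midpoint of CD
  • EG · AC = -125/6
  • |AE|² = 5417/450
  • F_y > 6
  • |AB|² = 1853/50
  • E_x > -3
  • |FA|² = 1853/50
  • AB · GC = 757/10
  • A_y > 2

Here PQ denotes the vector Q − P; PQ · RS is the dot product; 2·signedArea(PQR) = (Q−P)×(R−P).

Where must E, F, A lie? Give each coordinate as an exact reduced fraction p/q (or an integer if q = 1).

1. A_x = -3/2  [line -15·x + 2·y + -267/10 = 0 ∩ |AB|² = 1853/50]
2. A_y = 21/10  [line -15·x + 2·y + -267/10 = 0 ∩ |AB|² = 1853/50]
   → A = (-3/2, 21/10)
3. E_x = -2  [line -9/2·x + -29/10·y + -193/15 = 0 ∩ |EA|² = 5417/450]
4. E_y = -4/3  [line -9/2·x + -29/10·y + -193/15 = 0 ∩ |EA|² = 5417/450]
   → E = (-2, -4/3)
5. F_x = -6  [2·signedArea(FEC) = 63 ∩ AC · FB = 418/25]
6. F_y = 31/5  [2·signedArea(FEC) = 63 ∩ AC · FB = 418/25]
   → F = (-6, 31/5)

A = (-3/2, 21/10)
E = (-2, -4/3)
F = (-6, 31/5)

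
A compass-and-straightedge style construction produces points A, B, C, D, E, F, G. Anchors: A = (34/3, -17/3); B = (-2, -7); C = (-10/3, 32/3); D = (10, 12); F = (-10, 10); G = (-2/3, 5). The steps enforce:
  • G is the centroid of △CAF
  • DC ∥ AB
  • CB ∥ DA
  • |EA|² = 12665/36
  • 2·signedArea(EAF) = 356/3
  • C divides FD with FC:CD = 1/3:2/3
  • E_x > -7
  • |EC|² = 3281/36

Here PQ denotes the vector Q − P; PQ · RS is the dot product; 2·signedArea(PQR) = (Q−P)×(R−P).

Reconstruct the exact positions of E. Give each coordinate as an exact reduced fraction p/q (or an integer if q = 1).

E = (-6, 3/2)

1. E_x = -6  [line -47/3·x + -64/3·y + -62 = 0 ∩ |EC|² = 3281/36]
2. E_y = 3/2  [line -47/3·x + -64/3·y + -62 = 0 ∩ |EC|² = 3281/36]
   → E = (-6, 3/2)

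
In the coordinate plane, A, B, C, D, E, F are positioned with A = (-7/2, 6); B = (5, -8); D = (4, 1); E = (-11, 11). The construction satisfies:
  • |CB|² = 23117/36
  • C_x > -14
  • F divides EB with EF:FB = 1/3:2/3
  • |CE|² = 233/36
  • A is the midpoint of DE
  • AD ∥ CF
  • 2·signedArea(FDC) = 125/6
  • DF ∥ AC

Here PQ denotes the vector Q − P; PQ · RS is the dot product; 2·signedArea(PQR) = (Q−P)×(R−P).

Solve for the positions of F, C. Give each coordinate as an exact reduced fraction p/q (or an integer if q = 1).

C = (-79/6, 29/3)
F = (-17/3, 14/3)

1. F_x = -17/3  [F divides EB with EF:FB = 1/3:2/3]
2. F_y = 14/3  [F divides EB with EF:FB = 1/3:2/3]
   → F = (-17/3, 14/3)
3. C_x = -79/6  [AD ∥ CF ∩ DF ∥ AC]
4. C_y = 29/3  [AD ∥ CF ∩ DF ∥ AC]
   → C = (-79/6, 29/3)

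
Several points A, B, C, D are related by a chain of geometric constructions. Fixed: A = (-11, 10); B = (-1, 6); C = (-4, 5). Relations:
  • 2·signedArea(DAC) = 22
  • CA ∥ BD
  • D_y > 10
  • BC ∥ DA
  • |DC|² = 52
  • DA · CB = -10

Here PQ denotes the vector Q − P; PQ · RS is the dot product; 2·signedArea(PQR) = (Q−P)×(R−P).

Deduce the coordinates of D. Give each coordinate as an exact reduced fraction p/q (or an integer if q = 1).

D = (-8, 11)

1. D_x = -8  [BC ∥ DA ∩ CA ∥ BD]
2. D_y = 11  [BC ∥ DA ∩ CA ∥ BD]
   → D = (-8, 11)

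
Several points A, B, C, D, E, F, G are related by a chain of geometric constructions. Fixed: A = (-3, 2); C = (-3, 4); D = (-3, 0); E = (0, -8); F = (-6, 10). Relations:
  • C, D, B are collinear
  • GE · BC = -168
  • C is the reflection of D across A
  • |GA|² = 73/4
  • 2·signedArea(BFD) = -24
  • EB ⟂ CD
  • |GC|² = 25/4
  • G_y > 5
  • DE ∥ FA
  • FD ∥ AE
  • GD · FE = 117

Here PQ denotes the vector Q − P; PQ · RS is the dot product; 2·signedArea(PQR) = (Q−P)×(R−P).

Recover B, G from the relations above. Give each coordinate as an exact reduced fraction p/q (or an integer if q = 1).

B = (-3, -8)
G = (-9/2, 6)

1. B_x = -3  [C, D, B are collinear ∩ EB ⟂ CD]
2. B_y = -8  [C, D, B are collinear ∩ EB ⟂ CD]
   → B = (-3, -8)
3. G_x = -9/2  [GD · FE = 117 ∩ GE · BC = -168]
4. G_y = 6  [GD · FE = 117 ∩ GE · BC = -168]
   → G = (-9/2, 6)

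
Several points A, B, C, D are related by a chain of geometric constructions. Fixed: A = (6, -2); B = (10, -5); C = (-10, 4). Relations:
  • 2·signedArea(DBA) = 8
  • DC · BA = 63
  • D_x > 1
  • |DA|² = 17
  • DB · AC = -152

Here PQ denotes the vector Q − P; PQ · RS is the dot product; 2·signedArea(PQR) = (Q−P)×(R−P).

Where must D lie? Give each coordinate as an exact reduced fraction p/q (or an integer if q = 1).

D = (2, -1)

1. D_x = 2  [DB · AC = -152 ∩ 2·signedArea(DBA) = 8]
2. D_y = -1  [DB · AC = -152 ∩ 2·signedArea(DBA) = 8]
   → D = (2, -1)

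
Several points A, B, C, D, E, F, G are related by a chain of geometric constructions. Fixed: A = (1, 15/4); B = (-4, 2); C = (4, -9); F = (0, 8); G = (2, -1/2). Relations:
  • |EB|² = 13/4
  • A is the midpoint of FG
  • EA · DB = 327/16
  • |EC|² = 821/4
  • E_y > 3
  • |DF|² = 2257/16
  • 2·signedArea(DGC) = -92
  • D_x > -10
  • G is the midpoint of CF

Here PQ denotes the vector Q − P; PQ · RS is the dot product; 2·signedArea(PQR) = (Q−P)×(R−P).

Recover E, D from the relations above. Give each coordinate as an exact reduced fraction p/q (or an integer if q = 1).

D = (-9, 1/4)
E = (-3, 7/2)

1. D_x = -9  [line 17/2·x + 2·y + 76 = 0 ∩ |DF|² = 2257/16]
2. D_y = 1/4  [line 17/2·x + 2·y + 76 = 0 ∩ |DF|² = 2257/16]
   → D = (-9, 1/4)
3. E_x = -3  [line -5·x + -7/4·y + -71/8 = 0 ∩ |EC|² = 821/4]
4. E_y = 7/2  [line -5·x + -7/4·y + -71/8 = 0 ∩ |EC|² = 821/4]
   → E = (-3, 7/2)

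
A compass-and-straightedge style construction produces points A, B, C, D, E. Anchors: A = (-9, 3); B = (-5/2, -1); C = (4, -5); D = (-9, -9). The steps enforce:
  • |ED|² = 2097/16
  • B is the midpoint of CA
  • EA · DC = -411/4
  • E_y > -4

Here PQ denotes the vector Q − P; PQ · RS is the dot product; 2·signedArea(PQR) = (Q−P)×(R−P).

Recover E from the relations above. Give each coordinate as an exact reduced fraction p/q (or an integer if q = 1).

1. E_x = 3/4  [line -13·x + -4·y + -9/4 = 0 ∩ |ED|² = 2097/16]
2. E_y = -3  [line -13·x + -4·y + -9/4 = 0 ∩ |ED|² = 2097/16]
   → E = (3/4, -3)

E = (3/4, -3)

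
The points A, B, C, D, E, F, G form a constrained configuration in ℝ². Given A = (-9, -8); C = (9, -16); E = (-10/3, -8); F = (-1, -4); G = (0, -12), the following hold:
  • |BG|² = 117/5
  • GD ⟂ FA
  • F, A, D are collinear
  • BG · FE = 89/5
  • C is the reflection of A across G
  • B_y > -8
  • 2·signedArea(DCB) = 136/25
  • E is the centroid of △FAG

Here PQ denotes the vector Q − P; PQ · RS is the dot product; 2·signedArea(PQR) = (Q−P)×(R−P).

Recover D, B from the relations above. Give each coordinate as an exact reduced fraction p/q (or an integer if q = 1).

B = (-3/5, -36/5)
D = (-17/5, -26/5)

1. D_x = -17/5  [F, A, D are collinear ∩ GD ⟂ FA]
2. D_y = -26/5  [F, A, D are collinear ∩ GD ⟂ FA]
   → D = (-17/5, -26/5)
3. B_x = -3/5  [BG · FE = 89/5 ∩ 2·signedArea(DCB) = 136/25]
4. B_y = -36/5  [BG · FE = 89/5 ∩ 2·signedArea(DCB) = 136/25]
   → B = (-3/5, -36/5)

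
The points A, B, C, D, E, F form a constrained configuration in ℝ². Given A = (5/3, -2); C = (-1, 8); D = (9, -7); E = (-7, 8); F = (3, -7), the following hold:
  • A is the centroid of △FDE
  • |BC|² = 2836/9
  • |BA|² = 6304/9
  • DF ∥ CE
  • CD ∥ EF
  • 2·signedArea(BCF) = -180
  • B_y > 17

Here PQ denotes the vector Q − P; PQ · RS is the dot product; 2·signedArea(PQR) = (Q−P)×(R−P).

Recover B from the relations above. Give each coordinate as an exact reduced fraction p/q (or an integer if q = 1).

B = (-47/3, 18)

1. B_x = -47/3  [line 15·x + 4·y + 163 = 0 ∩ |BA|² = 6304/9]
2. B_y = 18  [line 15·x + 4·y + 163 = 0 ∩ |BA|² = 6304/9]
   → B = (-47/3, 18)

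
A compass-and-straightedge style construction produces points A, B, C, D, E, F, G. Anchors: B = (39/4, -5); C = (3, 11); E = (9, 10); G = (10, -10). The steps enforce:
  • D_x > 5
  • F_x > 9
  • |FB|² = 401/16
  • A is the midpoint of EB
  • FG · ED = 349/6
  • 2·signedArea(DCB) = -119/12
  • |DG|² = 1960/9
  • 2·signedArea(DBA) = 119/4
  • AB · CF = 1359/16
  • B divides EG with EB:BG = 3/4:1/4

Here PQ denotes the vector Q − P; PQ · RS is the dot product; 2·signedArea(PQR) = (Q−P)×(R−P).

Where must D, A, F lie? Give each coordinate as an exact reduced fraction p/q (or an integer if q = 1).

1. A_x = 75/8  [A is the midpoint of EB]
2. A_y = 5/2  [A is the midpoint of EB]
   → A = (75/8, 5/2)
3. F_x = 19/2  [line 3/8·x + -15/2·y + -57/16 = 0 ∩ |FB|² = 401/16]
4. F_y = 0  [line 3/8·x + -15/2·y + -57/16 = 0 ∩ |FB|² = 401/16]
   → F = (19/2, 0)
5. D_x = 16/3  [2·signedArea(DCB) = -119/12 ∩ FG · ED = 349/6]
6. D_y = 4  [2·signedArea(DCB) = -119/12 ∩ FG · ED = 349/6]
   → D = (16/3, 4)

A = (75/8, 5/2)
D = (16/3, 4)
F = (19/2, 0)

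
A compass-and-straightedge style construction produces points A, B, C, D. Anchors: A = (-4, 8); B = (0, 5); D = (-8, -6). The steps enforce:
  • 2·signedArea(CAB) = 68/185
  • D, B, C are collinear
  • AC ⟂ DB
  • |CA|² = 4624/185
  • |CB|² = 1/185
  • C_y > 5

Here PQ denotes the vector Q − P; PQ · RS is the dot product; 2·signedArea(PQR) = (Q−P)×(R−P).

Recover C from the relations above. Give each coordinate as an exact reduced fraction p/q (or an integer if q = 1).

1. C_x = 8/185  [D, B, C are collinear ∩ AC ⟂ DB]
2. C_y = 936/185  [D, B, C are collinear ∩ AC ⟂ DB]
   → C = (8/185, 936/185)

C = (8/185, 936/185)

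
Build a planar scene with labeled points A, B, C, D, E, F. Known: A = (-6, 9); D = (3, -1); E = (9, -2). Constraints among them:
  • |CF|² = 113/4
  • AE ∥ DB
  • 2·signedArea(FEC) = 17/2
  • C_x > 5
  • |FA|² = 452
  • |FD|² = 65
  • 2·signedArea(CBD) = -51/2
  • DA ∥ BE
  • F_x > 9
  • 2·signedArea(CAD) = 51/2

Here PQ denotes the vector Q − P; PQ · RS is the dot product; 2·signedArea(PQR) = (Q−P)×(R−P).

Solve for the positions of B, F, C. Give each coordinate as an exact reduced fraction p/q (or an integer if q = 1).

B = (18, -12)
C = (6, -3/2)
F = (10, -5)

1. B_x = 18  [DA ∥ BE ∩ AE ∥ DB]
2. B_y = -12  [DA ∥ BE ∩ AE ∥ DB]
   → B = (18, -12)
3. C_x = 6  [2·signedArea(CBD) = -51/2 ∩ 2·signedArea(CAD) = 51/2]
4. C_y = -3/2  [2·signedArea(CBD) = -51/2 ∩ 2·signedArea(CAD) = 51/2]
   → C = (6, -3/2)
5. F_x = 10  [line -1/2·x + -3·y + -10 = 0 ∩ |FD|² = 65]
6. F_y = -5  [line -1/2·x + -3·y + -10 = 0 ∩ |FD|² = 65]
   → F = (10, -5)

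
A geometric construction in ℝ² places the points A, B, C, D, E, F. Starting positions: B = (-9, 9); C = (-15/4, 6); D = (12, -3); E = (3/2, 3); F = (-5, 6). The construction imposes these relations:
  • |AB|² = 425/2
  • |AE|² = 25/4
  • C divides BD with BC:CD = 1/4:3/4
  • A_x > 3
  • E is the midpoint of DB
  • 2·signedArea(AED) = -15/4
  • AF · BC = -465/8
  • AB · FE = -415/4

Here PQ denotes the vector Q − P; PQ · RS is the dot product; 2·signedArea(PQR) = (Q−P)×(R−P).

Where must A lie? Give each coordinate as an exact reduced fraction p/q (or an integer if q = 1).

A = (7/2, 3/2)

1. A_x = 7/2  [AB · FE = -415/4 ∩ 2·signedArea(AED) = -15/4]
2. A_y = 3/2  [AB · FE = -415/4 ∩ 2·signedArea(AED) = -15/4]
   → A = (7/2, 3/2)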